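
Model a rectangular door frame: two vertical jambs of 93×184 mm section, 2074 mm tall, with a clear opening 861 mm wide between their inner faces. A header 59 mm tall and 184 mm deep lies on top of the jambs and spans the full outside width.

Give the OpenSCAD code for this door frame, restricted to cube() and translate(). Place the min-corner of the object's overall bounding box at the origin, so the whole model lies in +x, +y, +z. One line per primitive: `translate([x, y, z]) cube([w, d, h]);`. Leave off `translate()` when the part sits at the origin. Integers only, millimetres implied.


cube([93, 184, 2074]);
translate([954, 0, 0]) cube([93, 184, 2074]);
translate([0, 0, 2074]) cube([1047, 184, 59]);


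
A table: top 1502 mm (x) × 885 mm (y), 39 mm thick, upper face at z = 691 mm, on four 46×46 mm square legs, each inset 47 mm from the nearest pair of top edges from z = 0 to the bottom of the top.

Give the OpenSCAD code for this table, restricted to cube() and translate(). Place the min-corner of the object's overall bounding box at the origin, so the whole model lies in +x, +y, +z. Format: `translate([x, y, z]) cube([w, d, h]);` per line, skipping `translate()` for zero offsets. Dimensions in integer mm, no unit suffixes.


translate([0, 0, 652]) cube([1502, 885, 39]);
translate([47, 47, 0]) cube([46, 46, 652]);
translate([1409, 47, 0]) cube([46, 46, 652]);
translate([47, 792, 0]) cube([46, 46, 652]);
translate([1409, 792, 0]) cube([46, 46, 652]);


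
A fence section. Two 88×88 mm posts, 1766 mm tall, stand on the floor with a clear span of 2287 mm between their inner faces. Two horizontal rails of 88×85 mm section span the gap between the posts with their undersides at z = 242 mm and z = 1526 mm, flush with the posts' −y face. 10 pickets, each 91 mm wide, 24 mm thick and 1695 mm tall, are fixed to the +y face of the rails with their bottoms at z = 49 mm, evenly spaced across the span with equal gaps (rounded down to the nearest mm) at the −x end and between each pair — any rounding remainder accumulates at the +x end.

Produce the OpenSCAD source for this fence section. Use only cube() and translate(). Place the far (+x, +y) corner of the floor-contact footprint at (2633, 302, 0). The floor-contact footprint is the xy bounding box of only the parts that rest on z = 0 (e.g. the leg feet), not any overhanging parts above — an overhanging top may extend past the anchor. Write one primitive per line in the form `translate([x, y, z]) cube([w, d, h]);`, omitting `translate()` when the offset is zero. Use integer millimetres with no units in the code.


translate([170, 214, 0]) cube([88, 88, 1766]);
translate([2545, 214, 0]) cube([88, 88, 1766]);
translate([258, 214, 242]) cube([2287, 88, 85]);
translate([258, 214, 1526]) cube([2287, 88, 85]);
translate([383, 302, 49]) cube([91, 24, 1695]);
translate([599, 302, 49]) cube([91, 24, 1695]);
translate([815, 302, 49]) cube([91, 24, 1695]);
translate([1031, 302, 49]) cube([91, 24, 1695]);
translate([1247, 302, 49]) cube([91, 24, 1695]);
translate([1463, 302, 49]) cube([91, 24, 1695]);
translate([1679, 302, 49]) cube([91, 24, 1695]);
translate([1895, 302, 49]) cube([91, 24, 1695]);
translate([2111, 302, 49]) cube([91, 24, 1695]);
translate([2327, 302, 49]) cube([91, 24, 1695]);


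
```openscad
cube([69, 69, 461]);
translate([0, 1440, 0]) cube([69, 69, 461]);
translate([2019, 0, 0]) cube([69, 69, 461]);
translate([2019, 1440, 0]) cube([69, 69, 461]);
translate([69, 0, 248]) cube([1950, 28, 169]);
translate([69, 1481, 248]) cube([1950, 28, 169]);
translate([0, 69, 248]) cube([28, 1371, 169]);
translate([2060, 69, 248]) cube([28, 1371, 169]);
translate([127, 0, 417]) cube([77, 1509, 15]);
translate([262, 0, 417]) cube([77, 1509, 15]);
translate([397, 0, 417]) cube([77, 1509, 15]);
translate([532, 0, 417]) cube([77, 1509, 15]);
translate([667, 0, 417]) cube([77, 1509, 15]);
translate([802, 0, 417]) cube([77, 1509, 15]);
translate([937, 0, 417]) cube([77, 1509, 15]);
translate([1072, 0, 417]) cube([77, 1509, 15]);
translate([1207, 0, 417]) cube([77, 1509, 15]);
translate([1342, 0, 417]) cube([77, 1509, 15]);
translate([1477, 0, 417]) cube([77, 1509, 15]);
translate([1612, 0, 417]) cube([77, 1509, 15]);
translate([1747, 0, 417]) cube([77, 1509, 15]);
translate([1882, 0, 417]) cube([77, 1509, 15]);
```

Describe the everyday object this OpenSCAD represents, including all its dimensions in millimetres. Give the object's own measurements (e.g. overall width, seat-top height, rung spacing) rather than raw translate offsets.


A bed frame 2088 mm long (x) by 1509 mm wide (y). Four 69×69 mm corner posts, 461 mm tall, at the corners of the footprint. Four rails of 28 mm thickness and 169 mm height run between adjacent posts with their undersides at z = 248 mm, their outer faces flush with the outside of the frame (the two x-running rails run between the posts' inner faces; the two y-running rails run between the posts' inner faces). 14 slats, each 77 mm wide (x) and 15 mm thick, lie across the top of the two x-running rails, running the full 1509 mm width of the frame in y; along x they sit between the end posts with a 58 mm gap after the −x posts and between neighbouring slats, leaving 60 mm before the +x posts.


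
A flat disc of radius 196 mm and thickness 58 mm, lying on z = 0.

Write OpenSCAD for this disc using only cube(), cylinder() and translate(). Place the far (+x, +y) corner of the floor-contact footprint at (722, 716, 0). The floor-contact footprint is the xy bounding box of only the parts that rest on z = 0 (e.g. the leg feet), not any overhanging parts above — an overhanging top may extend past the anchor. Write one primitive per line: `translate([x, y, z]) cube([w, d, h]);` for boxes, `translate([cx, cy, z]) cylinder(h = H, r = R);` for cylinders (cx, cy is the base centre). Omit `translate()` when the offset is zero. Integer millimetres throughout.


translate([526, 520, 0]) cylinder(h = 58, r = 196);


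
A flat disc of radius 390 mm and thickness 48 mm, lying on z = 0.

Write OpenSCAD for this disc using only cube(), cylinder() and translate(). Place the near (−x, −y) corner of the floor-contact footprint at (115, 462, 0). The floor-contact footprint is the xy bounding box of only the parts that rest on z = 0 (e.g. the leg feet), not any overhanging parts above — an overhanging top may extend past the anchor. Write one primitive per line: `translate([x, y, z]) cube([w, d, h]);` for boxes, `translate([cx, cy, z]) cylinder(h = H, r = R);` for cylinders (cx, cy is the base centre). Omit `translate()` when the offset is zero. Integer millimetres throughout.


translate([505, 852, 0]) cylinder(h = 48, r = 390);


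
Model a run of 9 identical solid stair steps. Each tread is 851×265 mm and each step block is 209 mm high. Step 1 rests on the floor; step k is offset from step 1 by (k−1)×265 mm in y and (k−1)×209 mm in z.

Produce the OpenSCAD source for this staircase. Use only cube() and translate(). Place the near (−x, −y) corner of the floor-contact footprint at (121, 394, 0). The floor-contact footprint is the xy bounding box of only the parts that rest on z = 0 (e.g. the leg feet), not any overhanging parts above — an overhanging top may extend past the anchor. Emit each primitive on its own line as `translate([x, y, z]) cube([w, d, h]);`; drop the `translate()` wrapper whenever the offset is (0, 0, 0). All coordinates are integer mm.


translate([121, 394, 0]) cube([851, 265, 209]);
translate([121, 659, 209]) cube([851, 265, 209]);
translate([121, 924, 418]) cube([851, 265, 209]);
translate([121, 1189, 627]) cube([851, 265, 209]);
translate([121, 1454, 836]) cube([851, 265, 209]);
translate([121, 1719, 1045]) cube([851, 265, 209]);
translate([121, 1984, 1254]) cube([851, 265, 209]);
translate([121, 2249, 1463]) cube([851, 265, 209]);
translate([121, 2514, 1672]) cube([851, 265, 209]);


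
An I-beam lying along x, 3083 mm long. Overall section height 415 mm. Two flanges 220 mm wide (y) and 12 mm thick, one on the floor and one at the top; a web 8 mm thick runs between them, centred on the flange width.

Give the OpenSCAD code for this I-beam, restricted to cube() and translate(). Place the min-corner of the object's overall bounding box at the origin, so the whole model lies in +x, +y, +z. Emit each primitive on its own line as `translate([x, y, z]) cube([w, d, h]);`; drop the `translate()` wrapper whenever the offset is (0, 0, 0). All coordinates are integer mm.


cube([3083, 220, 12]);
translate([0, 106, 12]) cube([3083, 8, 391]);
translate([0, 0, 403]) cube([3083, 220, 12]);


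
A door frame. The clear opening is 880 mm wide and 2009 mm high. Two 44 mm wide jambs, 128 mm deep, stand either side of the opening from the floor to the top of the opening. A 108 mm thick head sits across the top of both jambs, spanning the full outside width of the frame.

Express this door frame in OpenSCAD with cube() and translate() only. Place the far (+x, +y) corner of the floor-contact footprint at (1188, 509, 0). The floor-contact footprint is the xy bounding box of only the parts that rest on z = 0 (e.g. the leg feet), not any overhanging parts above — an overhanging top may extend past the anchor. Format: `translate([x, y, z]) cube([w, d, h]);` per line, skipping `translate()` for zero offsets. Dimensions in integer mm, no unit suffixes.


translate([220, 381, 0]) cube([44, 128, 2009]);
translate([1144, 381, 0]) cube([44, 128, 2009]);
translate([220, 381, 2009]) cube([968, 128, 108]);


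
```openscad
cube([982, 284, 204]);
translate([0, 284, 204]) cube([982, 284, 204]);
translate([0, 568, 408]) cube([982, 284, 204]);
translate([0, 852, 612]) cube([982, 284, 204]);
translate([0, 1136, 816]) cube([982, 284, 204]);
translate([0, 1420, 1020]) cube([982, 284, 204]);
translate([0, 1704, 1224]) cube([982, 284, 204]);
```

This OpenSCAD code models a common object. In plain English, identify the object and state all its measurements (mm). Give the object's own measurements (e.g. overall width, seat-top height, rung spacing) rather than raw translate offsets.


A straight staircase of 7 solid steps. Each step is 982 mm wide (x), 284 mm deep (y, the going) and 204 mm tall (the rise). The first step rests on the floor; each subsequent step sits one going further in +y and one rise higher in +z, directly behind and above the previous step with no overlap.


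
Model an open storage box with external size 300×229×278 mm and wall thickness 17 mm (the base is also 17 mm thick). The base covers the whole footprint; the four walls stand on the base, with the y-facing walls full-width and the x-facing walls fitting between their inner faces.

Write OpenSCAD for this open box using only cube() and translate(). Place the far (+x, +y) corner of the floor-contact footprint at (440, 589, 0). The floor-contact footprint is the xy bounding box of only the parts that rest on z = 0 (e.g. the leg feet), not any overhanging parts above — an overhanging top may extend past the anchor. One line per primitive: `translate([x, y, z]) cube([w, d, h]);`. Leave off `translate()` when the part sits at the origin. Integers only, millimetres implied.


translate([140, 360, 0]) cube([300, 229, 17]);
translate([140, 360, 17]) cube([300, 17, 261]);
translate([140, 572, 17]) cube([300, 17, 261]);
translate([140, 377, 17]) cube([17, 195, 261]);
translate([423, 377, 17]) cube([17, 195, 261]);


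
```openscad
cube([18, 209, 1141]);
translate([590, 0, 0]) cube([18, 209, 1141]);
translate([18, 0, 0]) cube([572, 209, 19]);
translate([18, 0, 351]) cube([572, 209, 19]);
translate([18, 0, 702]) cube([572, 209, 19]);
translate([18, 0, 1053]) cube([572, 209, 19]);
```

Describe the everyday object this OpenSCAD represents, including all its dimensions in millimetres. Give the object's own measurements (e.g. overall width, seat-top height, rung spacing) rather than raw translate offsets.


An open bookshelf. Two side panels, each 18 mm thick, 209 mm deep and 1141 mm tall, stand 608 mm apart (outside-to-outside). Between them sit 4 shelves, each 19 mm thick and 209 mm deep, spanning the full gap between the sides. The bottom shelf rests on the floor (its underside at z = 0) and the clear gap between one shelf's top and the next shelf's underside is 332 mm.


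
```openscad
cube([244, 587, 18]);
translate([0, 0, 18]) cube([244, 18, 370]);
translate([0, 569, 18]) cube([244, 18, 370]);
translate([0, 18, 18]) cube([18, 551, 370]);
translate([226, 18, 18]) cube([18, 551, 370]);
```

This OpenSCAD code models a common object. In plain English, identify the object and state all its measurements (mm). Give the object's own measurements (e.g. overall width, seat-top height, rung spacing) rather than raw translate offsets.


An open-topped rectangular box: outside dimensions 244×587×388 mm, with a uniform wall and base thickness of 18 mm. The base is a full 244×587 slab on the floor; four walls sit on top of the base. The front and back walls (the −y and +y sides) span the full width; the two side walls fit between them.


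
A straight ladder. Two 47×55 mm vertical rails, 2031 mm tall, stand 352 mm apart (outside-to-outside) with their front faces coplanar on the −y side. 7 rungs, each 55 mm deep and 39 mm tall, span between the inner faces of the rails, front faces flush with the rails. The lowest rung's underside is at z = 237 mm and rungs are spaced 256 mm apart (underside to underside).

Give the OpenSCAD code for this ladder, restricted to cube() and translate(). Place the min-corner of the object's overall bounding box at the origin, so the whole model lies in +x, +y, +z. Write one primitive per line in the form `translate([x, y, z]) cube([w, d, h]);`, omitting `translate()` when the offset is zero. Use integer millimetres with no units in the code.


// rung span = 352 - 2*47 = 258
// rung[k] z = 237 + k*256
cube([47, 55, 2031]);
translate([305, 0, 0]) cube([47, 55, 2031]);
translate([47, 0, 237]) cube([258, 55, 39]);
translate([47, 0, 493]) cube([258, 55, 39]);
translate([47, 0, 749]) cube([258, 55, 39]);
translate([47, 0, 1005]) cube([258, 55, 39]);
translate([47, 0, 1261]) cube([258, 55, 39]);
translate([47, 0, 1517]) cube([258, 55, 39]);
translate([47, 0, 1773]) cube([258, 55, 39]);


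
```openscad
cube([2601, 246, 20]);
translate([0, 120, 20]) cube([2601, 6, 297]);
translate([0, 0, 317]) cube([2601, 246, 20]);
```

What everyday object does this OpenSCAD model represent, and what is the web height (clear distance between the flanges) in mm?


An I-beam. The web height is 297 mm.

Two wide flanges with a thin centred web — an I-beam. Overall 337 mm minus two 20 mm flanges gives a web of 337 − 2·20 = 297 mm.


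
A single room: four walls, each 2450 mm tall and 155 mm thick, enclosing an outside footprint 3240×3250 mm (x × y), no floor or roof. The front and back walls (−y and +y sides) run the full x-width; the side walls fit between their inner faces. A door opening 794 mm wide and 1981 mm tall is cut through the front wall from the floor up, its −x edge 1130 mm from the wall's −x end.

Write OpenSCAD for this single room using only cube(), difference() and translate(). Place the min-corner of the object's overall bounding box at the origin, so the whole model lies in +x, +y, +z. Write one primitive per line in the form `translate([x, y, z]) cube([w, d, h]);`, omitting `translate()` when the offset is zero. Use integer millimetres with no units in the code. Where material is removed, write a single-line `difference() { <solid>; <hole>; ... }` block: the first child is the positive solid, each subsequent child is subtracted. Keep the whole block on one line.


difference() { cube([3240, 155, 2450]); translate([1130, 0, 0]) cube([794, 155, 1981]); }
translate([0, 3095, 0]) cube([3240, 155, 2450]);
translate([0, 155, 0]) cube([155, 2940, 2450]);
translate([3085, 155, 0]) cube([155, 2940, 2450]);


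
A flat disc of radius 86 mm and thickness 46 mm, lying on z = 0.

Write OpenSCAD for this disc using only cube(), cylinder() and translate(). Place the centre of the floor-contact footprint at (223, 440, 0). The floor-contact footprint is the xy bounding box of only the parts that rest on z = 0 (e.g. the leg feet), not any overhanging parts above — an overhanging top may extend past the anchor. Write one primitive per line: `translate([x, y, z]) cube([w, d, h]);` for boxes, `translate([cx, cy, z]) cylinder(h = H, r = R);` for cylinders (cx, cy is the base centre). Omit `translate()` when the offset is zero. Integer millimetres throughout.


translate([223, 440, 0]) cylinder(h = 46, r = 86);


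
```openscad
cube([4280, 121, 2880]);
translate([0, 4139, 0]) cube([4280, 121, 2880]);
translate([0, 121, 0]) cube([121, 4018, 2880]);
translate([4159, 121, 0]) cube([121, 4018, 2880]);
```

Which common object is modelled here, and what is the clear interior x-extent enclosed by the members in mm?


A house (or room) frame. The interior width is 4038 mm.

Four 2880 mm walls enclosing a rectangle with no floor or roof — a room or house frame. Outside width is 4280 mm and wall thickness is 121 mm, so the interior width is 4280 − 2 × 121 = 4038 mm.


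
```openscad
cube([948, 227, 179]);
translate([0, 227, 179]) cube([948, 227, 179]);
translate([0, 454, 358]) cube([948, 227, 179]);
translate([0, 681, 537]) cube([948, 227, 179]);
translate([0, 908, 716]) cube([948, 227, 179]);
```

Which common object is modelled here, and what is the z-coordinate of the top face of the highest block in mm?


A staircase. The total rise is 895 mm.

5 identical blocks, each offset up and back from the previous — a staircase. Each step is 179 mm tall and there are 5 of them, so the total rise is 5 × 179 = 895 mm.


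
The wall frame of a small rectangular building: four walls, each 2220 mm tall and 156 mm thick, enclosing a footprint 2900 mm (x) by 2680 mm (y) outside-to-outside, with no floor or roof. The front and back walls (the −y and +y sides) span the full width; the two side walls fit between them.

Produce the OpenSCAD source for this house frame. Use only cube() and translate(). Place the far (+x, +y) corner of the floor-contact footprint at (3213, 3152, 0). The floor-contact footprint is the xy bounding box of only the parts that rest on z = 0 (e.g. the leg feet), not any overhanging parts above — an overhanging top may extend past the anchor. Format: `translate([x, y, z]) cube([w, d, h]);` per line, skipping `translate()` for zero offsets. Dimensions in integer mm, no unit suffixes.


translate([313, 472, 0]) cube([2900, 156, 2220]);
translate([313, 2996, 0]) cube([2900, 156, 2220]);
translate([313, 628, 0]) cube([156, 2368, 2220]);
translate([3057, 628, 0]) cube([156, 2368, 2220]);


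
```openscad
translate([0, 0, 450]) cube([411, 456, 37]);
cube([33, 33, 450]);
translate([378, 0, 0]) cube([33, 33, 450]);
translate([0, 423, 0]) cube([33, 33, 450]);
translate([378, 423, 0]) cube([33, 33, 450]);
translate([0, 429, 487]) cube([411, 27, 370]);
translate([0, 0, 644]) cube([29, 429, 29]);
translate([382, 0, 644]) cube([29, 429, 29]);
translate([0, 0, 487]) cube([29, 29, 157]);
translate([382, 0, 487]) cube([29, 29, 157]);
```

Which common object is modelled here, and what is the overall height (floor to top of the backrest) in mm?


A chair. The overall height is 857 mm.

A slab on four corner posts with a tall panel at the back — a chair. The seat slab sits at z = 450 with thickness 37, and the 370 mm backrest starts at the seat top, so the overall height is 450 + 37 + 370 = 857 mm.


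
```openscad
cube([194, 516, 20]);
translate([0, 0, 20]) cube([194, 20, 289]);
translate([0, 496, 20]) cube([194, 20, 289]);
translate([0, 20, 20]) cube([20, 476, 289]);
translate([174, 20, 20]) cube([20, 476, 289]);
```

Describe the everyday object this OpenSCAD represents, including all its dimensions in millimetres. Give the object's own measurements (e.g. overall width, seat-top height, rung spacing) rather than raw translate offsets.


An open-topped rectangular box: outside dimensions 194×516×309 mm, with a uniform wall and base thickness of 20 mm. The base is a full 194×516 slab on the floor; four walls sit on top of the base. The front and back walls (the −y and +y sides) span the full width; the two side walls fit between them.


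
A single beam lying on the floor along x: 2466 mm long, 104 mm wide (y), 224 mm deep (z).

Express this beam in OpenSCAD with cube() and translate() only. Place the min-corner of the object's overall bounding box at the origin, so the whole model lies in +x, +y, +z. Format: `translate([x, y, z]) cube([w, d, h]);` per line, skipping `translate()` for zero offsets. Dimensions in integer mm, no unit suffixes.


cube([2466, 104, 224]);


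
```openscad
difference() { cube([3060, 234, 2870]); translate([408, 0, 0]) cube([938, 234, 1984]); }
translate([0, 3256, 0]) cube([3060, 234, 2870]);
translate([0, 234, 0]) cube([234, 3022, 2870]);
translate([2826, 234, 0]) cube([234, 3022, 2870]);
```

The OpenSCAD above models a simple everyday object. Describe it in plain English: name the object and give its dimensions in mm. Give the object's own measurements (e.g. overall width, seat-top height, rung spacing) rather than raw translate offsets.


A single room: four walls, each 2870 mm tall and 234 mm thick, enclosing an outside footprint 3060×3490 mm (x × y), no floor or roof. The front and back walls (−y and +y sides) run the full x-width; the side walls fit between their inner faces. A door opening 938 mm wide and 1984 mm tall is cut through the front wall from the floor up, its −x edge 408 mm from the wall's −x end.


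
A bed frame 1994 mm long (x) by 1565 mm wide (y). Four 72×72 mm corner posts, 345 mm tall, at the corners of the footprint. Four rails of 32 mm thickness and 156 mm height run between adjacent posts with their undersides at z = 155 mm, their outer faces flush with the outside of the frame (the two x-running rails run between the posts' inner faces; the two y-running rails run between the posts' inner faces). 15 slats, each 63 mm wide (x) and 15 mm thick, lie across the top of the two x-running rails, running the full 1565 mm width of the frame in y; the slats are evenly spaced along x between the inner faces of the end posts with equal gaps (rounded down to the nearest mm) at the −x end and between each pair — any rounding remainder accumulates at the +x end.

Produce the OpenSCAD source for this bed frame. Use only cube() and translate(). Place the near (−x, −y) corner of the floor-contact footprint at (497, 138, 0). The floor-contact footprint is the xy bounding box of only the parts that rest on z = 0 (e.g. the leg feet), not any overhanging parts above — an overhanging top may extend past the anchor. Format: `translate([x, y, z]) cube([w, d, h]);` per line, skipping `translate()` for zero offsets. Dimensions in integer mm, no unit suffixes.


translate([497, 138, 0]) cube([72, 72, 345]);
translate([497, 1631, 0]) cube([72, 72, 345]);
translate([2419, 138, 0]) cube([72, 72, 345]);
translate([2419, 1631, 0]) cube([72, 72, 345]);
translate([569, 138, 155]) cube([1850, 32, 156]);
translate([569, 1671, 155]) cube([1850, 32, 156]);
translate([497, 210, 155]) cube([32, 1421, 156]);
translate([2459, 210, 155]) cube([32, 1421, 156]);
translate([625, 138, 311]) cube([63, 1565, 15]);
translate([744, 138, 311]) cube([63, 1565, 15]);
translate([863, 138, 311]) cube([63, 1565, 15]);
translate([982, 138, 311]) cube([63, 1565, 15]);
translate([1101, 138, 311]) cube([63, 1565, 15]);
translate([1220, 138, 311]) cube([63, 1565, 15]);
translate([1339, 138, 311]) cube([63, 1565, 15]);
translate([1458, 138, 311]) cube([63, 1565, 15]);
translate([1577, 138, 311]) cube([63, 1565, 15]);
translate([1696, 138, 311]) cube([63, 1565, 15]);
translate([1815, 138, 311]) cube([63, 1565, 15]);
translate([1934, 138, 311]) cube([63, 1565, 15]);
translate([2053, 138, 311]) cube([63, 1565, 15]);
translate([2172, 138, 311]) cube([63, 1565, 15]);
translate([2291, 138, 311]) cube([63, 1565, 15]);


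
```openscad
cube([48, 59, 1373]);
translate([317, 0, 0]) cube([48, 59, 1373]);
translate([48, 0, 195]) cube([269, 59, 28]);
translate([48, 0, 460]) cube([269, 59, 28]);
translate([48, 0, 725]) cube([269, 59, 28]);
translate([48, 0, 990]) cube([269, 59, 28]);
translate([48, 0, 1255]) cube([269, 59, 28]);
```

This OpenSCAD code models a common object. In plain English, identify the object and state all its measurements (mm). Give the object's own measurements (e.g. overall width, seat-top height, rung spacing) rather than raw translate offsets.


A straight ladder. Two 48×59 mm vertical rails, 1373 mm tall, stand 365 mm apart (outside-to-outside) with their front faces coplanar on the −y side. 5 rungs, each 59 mm deep and 28 mm tall, span between the inner faces of the rails, front faces flush with the rails. The lowest rung's underside is at z = 195 mm and rungs are spaced 265 mm apart (underside to underside).


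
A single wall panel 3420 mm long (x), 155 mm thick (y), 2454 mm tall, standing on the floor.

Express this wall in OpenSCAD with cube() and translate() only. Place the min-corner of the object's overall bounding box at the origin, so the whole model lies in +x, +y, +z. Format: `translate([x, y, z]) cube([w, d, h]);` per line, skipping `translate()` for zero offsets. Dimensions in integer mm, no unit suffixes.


cube([3420, 155, 2454]);


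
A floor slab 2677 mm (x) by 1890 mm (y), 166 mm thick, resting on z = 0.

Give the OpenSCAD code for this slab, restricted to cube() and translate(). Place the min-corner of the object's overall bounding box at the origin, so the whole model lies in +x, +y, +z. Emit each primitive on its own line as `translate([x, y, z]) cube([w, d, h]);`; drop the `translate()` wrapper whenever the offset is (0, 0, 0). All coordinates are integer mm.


cube([2677, 1890, 166]);


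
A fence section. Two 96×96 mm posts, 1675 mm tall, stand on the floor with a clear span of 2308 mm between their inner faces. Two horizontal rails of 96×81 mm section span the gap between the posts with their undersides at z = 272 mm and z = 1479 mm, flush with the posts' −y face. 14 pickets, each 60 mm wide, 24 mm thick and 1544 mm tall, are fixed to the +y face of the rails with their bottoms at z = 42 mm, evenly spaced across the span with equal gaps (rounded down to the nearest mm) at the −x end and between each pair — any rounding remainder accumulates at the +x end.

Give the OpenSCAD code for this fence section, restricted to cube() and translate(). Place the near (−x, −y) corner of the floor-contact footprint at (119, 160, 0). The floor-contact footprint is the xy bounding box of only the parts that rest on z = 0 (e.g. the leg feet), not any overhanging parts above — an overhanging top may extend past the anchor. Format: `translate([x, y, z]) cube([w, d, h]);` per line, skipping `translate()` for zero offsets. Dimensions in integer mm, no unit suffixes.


translate([119, 160, 0]) cube([96, 96, 1675]);
translate([2523, 160, 0]) cube([96, 96, 1675]);
translate([215, 160, 272]) cube([2308, 96, 81]);
translate([215, 160, 1479]) cube([2308, 96, 81]);
translate([312, 256, 42]) cube([60, 24, 1544]);
translate([469, 256, 42]) cube([60, 24, 1544]);
translate([626, 256, 42]) cube([60, 24, 1544]);
translate([783, 256, 42]) cube([60, 24, 1544]);
translate([940, 256, 42]) cube([60, 24, 1544]);
translate([1097, 256, 42]) cube([60, 24, 1544]);
translate([1254, 256, 42]) cube([60, 24, 1544]);
translate([1411, 256, 42]) cube([60, 24, 1544]);
translate([1568, 256, 42]) cube([60, 24, 1544]);
translate([1725, 256, 42]) cube([60, 24, 1544]);
translate([1882, 256, 42]) cube([60, 24, 1544]);
translate([2039, 256, 42]) cube([60, 24, 1544]);
translate([2196, 256, 42]) cube([60, 24, 1544]);
translate([2353, 256, 42]) cube([60, 24, 1544]);


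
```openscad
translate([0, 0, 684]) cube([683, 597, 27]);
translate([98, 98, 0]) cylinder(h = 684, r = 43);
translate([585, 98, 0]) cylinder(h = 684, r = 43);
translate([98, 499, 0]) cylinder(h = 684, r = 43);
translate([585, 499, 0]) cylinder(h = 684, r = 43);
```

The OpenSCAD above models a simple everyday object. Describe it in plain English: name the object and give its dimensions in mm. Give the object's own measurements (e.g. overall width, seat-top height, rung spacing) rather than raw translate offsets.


A rectangular dining table. The top is 683×597×27 mm with its upper surface at z = 711 mm. It stands on four round legs of 86 mm diameter, each leg's bounding box inset 55 mm from the nearest pair of top edges, running from the floor to the underside of the top.


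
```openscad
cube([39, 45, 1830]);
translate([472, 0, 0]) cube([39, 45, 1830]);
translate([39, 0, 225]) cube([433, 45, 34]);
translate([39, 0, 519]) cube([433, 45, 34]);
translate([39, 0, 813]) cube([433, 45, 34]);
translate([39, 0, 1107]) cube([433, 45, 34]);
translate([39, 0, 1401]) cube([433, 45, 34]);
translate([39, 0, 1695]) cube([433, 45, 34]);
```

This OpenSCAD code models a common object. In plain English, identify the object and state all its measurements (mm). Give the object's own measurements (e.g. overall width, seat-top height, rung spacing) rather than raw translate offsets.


A straight ladder. Two 39×45 mm vertical rails, 1830 mm tall, stand 511 mm apart (outside-to-outside) with their front faces coplanar on the −y side. 6 rungs, each 45 mm deep and 34 mm tall, span between the inner faces of the rails, front faces flush with the rails. The lowest rung's underside is at z = 225 mm and rungs are spaced 294 mm apart (underside to underside).


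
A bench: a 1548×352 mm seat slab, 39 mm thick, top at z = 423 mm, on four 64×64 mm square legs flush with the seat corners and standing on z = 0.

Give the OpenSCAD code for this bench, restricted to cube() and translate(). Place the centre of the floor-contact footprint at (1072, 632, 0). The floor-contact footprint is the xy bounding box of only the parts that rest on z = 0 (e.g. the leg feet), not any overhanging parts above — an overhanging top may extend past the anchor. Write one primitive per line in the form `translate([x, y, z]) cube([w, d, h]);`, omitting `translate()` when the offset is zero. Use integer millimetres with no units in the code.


// leg_h = 423 − 39 = 384
translate([298, 456, 384]) cube([1548, 352, 39]);
translate([298, 456, 0]) cube([64, 64, 384]);
translate([298, 744, 0]) cube([64, 64, 384]);
translate([1782, 456, 0]) cube([64, 64, 384]);
translate([1782, 744, 0]) cube([64, 64, 384]);


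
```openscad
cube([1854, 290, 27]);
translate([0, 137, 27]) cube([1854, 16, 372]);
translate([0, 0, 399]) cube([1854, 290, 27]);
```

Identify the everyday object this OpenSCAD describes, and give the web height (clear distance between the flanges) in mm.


An I-beam. The web height is 372 mm.

Two wide flanges with a thin centred web — an I-beam. Overall 426 mm minus two 27 mm flanges gives a web of 426 − 2·27 = 372 mm.


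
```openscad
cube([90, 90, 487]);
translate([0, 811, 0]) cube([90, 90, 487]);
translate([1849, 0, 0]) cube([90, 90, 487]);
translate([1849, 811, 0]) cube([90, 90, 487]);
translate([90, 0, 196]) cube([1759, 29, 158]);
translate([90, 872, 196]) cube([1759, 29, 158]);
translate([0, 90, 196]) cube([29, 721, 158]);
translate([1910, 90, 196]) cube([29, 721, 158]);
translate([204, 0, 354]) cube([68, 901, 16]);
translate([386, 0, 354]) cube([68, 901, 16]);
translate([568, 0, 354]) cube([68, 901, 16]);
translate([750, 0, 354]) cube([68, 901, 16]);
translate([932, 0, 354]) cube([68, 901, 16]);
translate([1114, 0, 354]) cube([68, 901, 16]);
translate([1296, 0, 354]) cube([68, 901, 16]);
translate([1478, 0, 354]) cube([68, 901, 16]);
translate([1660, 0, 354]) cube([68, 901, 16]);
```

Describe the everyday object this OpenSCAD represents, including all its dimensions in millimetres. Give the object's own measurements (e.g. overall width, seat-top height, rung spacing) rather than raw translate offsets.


A bed frame 1939 mm long (x) by 901 mm wide (y). Four 90×90 mm corner posts, 487 mm tall, at the corners of the footprint. Four rails of 29 mm thickness and 158 mm height run between adjacent posts with their undersides at z = 196 mm, their outer faces flush with the outside of the frame (the two x-running rails run between the posts' inner faces; the two y-running rails run between the posts' inner faces). 9 slats, each 68 mm wide (x) and 16 mm thick, lie across the top of the two x-running rails, running the full 901 mm width of the frame in y; along x they sit between the end posts with a 114 mm gap after the −x posts and between neighbouring slats, leaving 121 mm before the +x posts.


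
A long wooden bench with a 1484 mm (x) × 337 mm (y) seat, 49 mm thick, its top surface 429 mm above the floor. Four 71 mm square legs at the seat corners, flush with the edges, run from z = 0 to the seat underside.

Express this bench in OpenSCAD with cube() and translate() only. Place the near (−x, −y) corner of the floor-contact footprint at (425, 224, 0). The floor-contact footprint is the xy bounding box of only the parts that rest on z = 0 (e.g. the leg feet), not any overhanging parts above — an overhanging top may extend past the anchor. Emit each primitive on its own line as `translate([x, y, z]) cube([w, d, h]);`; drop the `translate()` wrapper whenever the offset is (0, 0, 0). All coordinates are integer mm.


// leg_h = 429 − 49 = 380
translate([425, 224, 380]) cube([1484, 337, 49]);
translate([425, 224, 0]) cube([71, 71, 380]);
translate([425, 490, 0]) cube([71, 71, 380]);
translate([1838, 224, 0]) cube([71, 71, 380]);
translate([1838, 490, 0]) cube([71, 71, 380]);


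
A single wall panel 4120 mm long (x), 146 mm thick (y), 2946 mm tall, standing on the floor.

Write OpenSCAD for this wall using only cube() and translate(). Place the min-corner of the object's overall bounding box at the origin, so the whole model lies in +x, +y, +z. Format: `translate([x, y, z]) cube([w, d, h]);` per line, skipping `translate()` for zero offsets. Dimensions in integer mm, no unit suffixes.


cube([4120, 146, 2946]);


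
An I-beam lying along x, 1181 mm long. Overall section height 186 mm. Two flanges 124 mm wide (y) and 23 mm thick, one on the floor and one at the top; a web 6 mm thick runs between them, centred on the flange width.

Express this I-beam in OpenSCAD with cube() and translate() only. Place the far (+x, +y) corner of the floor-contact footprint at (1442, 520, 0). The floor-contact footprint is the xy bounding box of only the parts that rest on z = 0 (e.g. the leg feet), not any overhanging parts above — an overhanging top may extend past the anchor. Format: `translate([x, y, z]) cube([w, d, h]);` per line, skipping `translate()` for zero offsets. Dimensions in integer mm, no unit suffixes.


translate([261, 396, 0]) cube([1181, 124, 23]);
translate([261, 455, 23]) cube([1181, 6, 140]);
translate([261, 396, 163]) cube([1181, 124, 23]);


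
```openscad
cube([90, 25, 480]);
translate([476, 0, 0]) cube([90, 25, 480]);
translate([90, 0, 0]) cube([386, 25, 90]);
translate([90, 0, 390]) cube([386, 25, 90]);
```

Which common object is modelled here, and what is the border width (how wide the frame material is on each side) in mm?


A picture frame. The border width is 90 mm.

Four thin pieces enclosing a rectangular opening — a picture frame. The two full-height stiles are 480 mm tall; the top rail sits at z = 390 and is 90 mm tall, so the border above the opening is 480 − 390 = 90 mm, matching the stile x-width.


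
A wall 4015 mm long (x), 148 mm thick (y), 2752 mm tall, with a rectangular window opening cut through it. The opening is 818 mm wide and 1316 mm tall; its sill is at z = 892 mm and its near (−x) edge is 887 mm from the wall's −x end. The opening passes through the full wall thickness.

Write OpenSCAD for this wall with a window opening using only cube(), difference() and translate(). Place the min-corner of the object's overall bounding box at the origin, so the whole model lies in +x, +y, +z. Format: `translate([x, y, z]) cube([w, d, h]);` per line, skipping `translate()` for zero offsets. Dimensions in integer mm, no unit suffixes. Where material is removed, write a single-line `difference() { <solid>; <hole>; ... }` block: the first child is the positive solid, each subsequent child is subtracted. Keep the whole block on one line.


difference() { cube([4015, 148, 2752]); translate([887, 0, 892]) cube([818, 148, 1316]); }


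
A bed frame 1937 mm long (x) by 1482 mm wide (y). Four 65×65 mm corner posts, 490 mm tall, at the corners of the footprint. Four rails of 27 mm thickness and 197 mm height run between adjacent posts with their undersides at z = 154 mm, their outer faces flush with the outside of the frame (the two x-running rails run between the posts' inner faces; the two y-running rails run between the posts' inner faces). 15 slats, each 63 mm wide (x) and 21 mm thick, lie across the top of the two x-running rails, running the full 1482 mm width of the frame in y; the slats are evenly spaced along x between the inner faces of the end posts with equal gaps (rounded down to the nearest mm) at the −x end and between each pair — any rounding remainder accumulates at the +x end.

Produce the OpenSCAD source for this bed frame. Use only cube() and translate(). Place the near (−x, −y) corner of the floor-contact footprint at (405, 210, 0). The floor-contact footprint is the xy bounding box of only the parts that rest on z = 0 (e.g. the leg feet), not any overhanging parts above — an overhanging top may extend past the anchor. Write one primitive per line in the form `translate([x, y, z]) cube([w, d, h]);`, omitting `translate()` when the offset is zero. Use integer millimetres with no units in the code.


translate([405, 210, 0]) cube([65, 65, 490]);
translate([405, 1627, 0]) cube([65, 65, 490]);
translate([2277, 210, 0]) cube([65, 65, 490]);
translate([2277, 1627, 0]) cube([65, 65, 490]);
translate([470, 210, 154]) cube([1807, 27, 197]);
translate([470, 1665, 154]) cube([1807, 27, 197]);
translate([405, 275, 154]) cube([27, 1352, 197]);
translate([2315, 275, 154]) cube([27, 1352, 197]);
translate([523, 210, 351]) cube([63, 1482, 21]);
translate([639, 210, 351]) cube([63, 1482, 21]);
translate([755, 210, 351]) cube([63, 1482, 21]);
translate([871, 210, 351]) cube([63, 1482, 21]);
translate([987, 210, 351]) cube([63, 1482, 21]);
translate([1103, 210, 351]) cube([63, 1482, 21]);
translate([1219, 210, 351]) cube([63, 1482, 21]);
translate([1335, 210, 351]) cube([63, 1482, 21]);
translate([1451, 210, 351]) cube([63, 1482, 21]);
translate([1567, 210, 351]) cube([63, 1482, 21]);
translate([1683, 210, 351]) cube([63, 1482, 21]);
translate([1799, 210, 351]) cube([63, 1482, 21]);
translate([1915, 210, 351]) cube([63, 1482, 21]);
translate([2031, 210, 351]) cube([63, 1482, 21]);
translate([2147, 210, 351]) cube([63, 1482, 21]);


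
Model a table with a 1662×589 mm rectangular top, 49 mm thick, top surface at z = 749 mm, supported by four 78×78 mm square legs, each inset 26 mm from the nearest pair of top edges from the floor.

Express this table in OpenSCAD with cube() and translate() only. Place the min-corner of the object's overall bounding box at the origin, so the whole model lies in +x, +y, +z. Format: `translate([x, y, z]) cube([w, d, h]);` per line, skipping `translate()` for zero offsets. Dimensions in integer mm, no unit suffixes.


translate([0, 0, 700]) cube([1662, 589, 49]);
translate([26, 26, 0]) cube([78, 78, 700]);
translate([1558, 26, 0]) cube([78, 78, 700]);
translate([26, 485, 0]) cube([78, 78, 700]);
translate([1558, 485, 0]) cube([78, 78, 700]);


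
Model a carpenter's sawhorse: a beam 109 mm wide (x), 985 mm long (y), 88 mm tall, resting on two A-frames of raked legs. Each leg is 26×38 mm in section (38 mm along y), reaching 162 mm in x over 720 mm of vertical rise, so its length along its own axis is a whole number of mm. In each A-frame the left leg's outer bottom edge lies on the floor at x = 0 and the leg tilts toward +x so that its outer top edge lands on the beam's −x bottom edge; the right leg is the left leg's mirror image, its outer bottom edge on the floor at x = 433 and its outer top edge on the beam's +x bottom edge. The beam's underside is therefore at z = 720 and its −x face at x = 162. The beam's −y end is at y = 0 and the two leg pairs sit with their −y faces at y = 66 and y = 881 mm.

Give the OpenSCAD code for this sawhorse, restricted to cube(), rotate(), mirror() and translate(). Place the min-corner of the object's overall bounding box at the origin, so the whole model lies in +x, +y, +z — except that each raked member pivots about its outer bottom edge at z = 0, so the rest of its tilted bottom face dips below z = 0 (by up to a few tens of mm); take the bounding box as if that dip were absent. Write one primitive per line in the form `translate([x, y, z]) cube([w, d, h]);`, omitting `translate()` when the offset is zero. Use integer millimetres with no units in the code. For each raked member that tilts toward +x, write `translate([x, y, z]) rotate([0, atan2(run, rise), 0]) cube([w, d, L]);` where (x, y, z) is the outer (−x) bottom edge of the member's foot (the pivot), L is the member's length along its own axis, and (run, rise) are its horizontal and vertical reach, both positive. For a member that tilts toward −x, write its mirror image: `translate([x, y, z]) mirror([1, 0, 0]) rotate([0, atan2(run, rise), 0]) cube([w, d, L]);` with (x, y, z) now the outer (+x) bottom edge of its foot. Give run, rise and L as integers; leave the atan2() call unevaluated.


translate([162, 0, 720]) cube([109, 985, 88]);
translate([0, 66, 0]) rotate([0, atan2(162, 720), 0]) cube([26, 38, 738]);
translate([433, 66, 0]) mirror([1, 0, 0]) rotate([0, atan2(162, 720), 0]) cube([26, 38, 738]);
translate([0, 881, 0]) rotate([0, atan2(162, 720), 0]) cube([26, 38, 738]);
translate([433, 881, 0]) mirror([1, 0, 0]) rotate([0, atan2(162, 720), 0]) cube([26, 38, 738]);
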